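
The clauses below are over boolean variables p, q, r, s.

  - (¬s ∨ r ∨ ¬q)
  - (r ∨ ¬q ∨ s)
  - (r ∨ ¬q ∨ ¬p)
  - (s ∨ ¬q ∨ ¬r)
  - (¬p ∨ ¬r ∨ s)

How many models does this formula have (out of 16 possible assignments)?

9

Split on r, then q.
  r=1, q=1: remaining (p,s) ∈ {(0,1); (1,1)} — 2.
  r=1, q=0: remaining (p,s) ∈ {(0,0); (0,1); (1,1)} — 3.
  r=0, q=1: a clause becomes empty — 0.
  r=0, q=0: remaining (p,s) ∈ {(0,0); (0,1); (1,0); (1,1)} — 4.
Total: 2 + 3 + 0 + 4 = 9.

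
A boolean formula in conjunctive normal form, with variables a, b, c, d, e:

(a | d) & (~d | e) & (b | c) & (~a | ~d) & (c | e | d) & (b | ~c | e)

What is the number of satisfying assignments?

Satisfying assignments:
  a=F b=F c=T d=T e=T
  a=F b=T c=F d=T e=T
  a=F b=T c=T d=T e=T
  a=T b=F c=T d=F e=T
  a=T b=T c=F d=F e=T
  a=T b=T c=T d=F e=F
  a=T b=T c=T d=F e=T
Count: 7.

7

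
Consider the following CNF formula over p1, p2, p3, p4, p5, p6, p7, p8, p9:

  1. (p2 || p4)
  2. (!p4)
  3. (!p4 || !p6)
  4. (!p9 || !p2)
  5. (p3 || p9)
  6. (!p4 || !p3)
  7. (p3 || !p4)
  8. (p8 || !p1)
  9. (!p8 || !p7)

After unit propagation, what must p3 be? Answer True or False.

True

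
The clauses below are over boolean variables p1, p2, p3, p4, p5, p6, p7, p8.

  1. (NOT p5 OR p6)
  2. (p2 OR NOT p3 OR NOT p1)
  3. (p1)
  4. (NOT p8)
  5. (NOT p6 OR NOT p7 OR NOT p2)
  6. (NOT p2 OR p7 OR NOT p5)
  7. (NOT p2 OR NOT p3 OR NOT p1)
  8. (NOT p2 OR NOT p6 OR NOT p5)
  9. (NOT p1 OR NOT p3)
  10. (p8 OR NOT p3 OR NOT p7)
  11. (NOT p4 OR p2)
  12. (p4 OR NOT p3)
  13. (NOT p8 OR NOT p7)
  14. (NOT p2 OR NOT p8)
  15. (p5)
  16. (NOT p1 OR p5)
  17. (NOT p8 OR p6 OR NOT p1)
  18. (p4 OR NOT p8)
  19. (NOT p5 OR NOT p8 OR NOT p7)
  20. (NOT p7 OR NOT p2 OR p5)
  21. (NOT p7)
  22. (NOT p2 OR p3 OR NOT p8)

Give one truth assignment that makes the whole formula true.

p1 = True, p2 = False, p3 = False, p4 = False, p5 = True, p6 = True, p7 = False, p8 = False

(p1) is a unit clause, so p1 = True.
The clause (NOT p8) is unit: p8 must be False.
The clause (NOT p3) is unit: p3 must be False.
The clause (p5) is unit: p5 must be True.
The clause (p6) is unit: p6 must be True.
Unit propagation: (NOT p2) forces p2 = False.
Unit propagation: (NOT p4) forces p4 = False.
Unit propagation: (NOT p7) forces p7 = False.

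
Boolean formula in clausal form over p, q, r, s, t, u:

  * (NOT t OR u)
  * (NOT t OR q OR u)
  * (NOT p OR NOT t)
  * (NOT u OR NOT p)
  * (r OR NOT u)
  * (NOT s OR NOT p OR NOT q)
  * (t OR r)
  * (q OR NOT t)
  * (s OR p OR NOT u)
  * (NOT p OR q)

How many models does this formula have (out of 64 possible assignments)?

Case analysis on p and t:
  p=T, t=T: a clause becomes empty — 0.
  p=T, t=F: remaining (q,r,s,u) ∈ {(T,T,F,F)} — 1.
  p=F, t=T: remaining (q,r,s,u) ∈ {(T,T,T,T)} — 1.
  p=F, t=F: q free; 3 ways for (r,s,u) × 2^1 = 6.
Total: 0 + 1 + 1 + 6 = 8.

8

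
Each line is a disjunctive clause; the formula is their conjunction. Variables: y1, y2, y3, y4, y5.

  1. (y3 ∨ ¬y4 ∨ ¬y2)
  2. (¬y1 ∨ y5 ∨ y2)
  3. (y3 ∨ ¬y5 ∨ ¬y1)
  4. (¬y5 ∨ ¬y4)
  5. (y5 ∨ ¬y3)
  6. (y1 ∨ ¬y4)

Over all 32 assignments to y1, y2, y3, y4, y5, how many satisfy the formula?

Case analysis on y5 and y1:
  y5=T, y1=T: remaining (y2,y3,y4) ∈ {(F,T,F); (T,T,F)} — 2.
  y5=T, y1=F: remaining (y2,y3,y4) ∈ {(F,F,F); (F,T,F); (T,F,F); (T,T,F)} — 4.
  y5=F, y1=T: remaining (y2,y3,y4) ∈ {(T,F,F)} — 1.
  y5=F, y1=F: remaining (y2,y3,y4) ∈ {(F,F,F); (T,F,F)} — 2.
Total: 2 + 4 + 1 + 2 = 9.

9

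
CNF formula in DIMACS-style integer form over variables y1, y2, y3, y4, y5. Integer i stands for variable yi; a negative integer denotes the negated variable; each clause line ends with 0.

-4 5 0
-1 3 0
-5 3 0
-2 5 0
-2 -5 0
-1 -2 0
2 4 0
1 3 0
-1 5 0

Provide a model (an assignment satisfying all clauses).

y1 = False, y2 = False, y3 = True, y4 = True, y5 = True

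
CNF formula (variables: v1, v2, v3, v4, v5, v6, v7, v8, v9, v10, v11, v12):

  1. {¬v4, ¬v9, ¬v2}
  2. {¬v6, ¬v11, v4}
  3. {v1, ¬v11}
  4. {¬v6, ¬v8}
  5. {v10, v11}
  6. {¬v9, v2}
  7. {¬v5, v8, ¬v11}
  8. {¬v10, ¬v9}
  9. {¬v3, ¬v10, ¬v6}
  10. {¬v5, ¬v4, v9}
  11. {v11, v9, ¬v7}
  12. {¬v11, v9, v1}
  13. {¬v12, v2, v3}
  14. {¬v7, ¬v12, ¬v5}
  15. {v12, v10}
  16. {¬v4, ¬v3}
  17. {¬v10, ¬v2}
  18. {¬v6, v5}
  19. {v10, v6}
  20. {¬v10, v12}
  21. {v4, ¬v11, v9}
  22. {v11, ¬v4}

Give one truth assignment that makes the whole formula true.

v1 = T, v2 = F, v3 = T, v4 = F, v5 = F, v6 = F, v7 = F, v8 = T, v9 = F, v10 = T, v11 = F, v12 = T

Check each clause:
  1. {¬v9, ¬v2, ¬v4} — ¬v4 is true.
  2. {v4, ¬v6, ¬v11} — ¬v6 is true.
  3. {v1, ¬v11} — v1 is true.
  4. {¬v8, ¬v6} — ¬v6 is true.
  5. {v10, v11} — v10 is true.
  6. {v2, ¬v9} — ¬v9 is true.
  7. {¬v5, ¬v11, v8} — v8 is true.
  8. {¬v10, ¬v9} — ¬v9 is true.
  9. {¬v10, ¬v6, ¬v3} — ¬v6 is true.
  10. {v9, ¬v4, ¬v5} — ¬v5 is true.
  11. {v9, v11, ¬v7} — ¬v7 is true.
  12. {v1, v9, ¬v11} — ¬v11 is true.
  13. {v2, ¬v12, v3} — v3 is true.
  14. {¬v12, ¬v7, ¬v5} — ¬v7 is true.
  15. {v12, v10} — v10 is true.
  16. {¬v3, ¬v4} — ¬v4 is true.
  17. {¬v2, ¬v10} — ¬v2 is true.
  18. {v5, ¬v6} — ¬v6 is true.
  19. {v10, v6} — v10 is true.
  20. {¬v10, v12} — v12 is true.
  21. {v9, ¬v11, v4} — ¬v11 is true.
  22. {v11, ¬v4} — ¬v4 is true.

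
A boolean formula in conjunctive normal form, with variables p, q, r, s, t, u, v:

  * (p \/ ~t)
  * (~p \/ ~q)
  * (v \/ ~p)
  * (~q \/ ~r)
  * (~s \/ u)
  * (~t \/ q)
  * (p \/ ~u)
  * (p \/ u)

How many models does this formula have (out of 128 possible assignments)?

Satisfying assignments:
  p=1 q=0 r=0 s=0 t=0 u=0 v=1
  p=1 q=0 r=0 s=0 t=0 u=1 v=1
  p=1 q=0 r=0 s=1 t=0 u=1 v=1
  p=1 q=0 r=1 s=0 t=0 u=0 v=1
  p=1 q=0 r=1 s=0 t=0 u=1 v=1
  p=1 q=0 r=1 s=1 t=0 u=1 v=1
Count: 6.

6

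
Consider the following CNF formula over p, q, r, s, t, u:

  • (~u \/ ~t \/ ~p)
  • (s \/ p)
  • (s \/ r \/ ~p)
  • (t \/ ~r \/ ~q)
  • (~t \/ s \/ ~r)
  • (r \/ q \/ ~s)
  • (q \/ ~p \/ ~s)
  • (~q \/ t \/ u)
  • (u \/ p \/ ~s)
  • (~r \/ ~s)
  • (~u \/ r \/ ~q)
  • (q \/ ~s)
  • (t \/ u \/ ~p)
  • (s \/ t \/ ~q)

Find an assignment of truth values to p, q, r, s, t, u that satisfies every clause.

p=1  q=0  r=1  s=0  t=0  u=1

Set p = True and propagate.
Try q = False.
  then s is forced to False.
  then r is forced to True.
  then t is forced to False.
  then u is forced to True.
Check each clause:
  1. (~p \/ ~t \/ ~u) — ~t is true.
  2. (s \/ p) — p is true.
  3. (s \/ r \/ ~p) — r is true.
  4. (~r \/ t \/ ~q) — ~q is true.
  5. (~t \/ ~r \/ s) — ~t is true.
  6. (~s \/ q \/ r) — r is true.
  7. (~s \/ ~p \/ q) — ~s is true.
  8. (t \/ ~q \/ u) — ~q is true.
  9. (u \/ p \/ ~s) — p is true.
  10. (~s \/ ~r) — ~s is true.
  11. (~q \/ ~u \/ r) — r is true.
  12. (~s \/ q) — ~s is true.
  13. (~p \/ u \/ t) — u is true.
  14. (t \/ s \/ ~q) — ~q is true.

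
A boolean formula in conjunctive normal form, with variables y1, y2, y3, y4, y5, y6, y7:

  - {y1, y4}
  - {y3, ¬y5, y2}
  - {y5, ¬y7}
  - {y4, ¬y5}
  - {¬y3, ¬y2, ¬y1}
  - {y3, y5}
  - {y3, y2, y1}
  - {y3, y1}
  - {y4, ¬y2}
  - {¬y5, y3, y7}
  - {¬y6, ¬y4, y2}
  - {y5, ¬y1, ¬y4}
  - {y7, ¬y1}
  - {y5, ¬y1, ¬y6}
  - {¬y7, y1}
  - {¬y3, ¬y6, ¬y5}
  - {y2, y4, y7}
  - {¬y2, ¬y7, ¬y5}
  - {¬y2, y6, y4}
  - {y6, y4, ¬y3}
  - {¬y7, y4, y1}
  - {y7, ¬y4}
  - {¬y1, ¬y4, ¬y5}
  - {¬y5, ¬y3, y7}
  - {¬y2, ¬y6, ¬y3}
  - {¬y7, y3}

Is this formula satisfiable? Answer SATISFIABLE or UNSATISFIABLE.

UNSATISFIABLE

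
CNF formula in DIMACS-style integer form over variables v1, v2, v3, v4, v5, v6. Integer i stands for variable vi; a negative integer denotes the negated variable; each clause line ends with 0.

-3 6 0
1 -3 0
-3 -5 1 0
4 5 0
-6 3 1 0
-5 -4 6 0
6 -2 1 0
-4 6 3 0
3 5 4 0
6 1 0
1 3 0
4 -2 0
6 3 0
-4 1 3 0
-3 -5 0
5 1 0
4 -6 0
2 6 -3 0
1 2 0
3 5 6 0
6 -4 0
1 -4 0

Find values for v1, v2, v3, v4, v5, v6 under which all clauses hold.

v1=T, v2=T, v3=T, v4=T, v5=F, v6=T

v1 occurs only positively in the remaining clauses — set v1 = True.
Branch on v2: take v2 = True.
  then v4 is forced to True.
  then v6 is forced to True.
Branch on v3: take v3 = True.
  then v5 is forced to False.
Every clause has at least one true literal under this assignment.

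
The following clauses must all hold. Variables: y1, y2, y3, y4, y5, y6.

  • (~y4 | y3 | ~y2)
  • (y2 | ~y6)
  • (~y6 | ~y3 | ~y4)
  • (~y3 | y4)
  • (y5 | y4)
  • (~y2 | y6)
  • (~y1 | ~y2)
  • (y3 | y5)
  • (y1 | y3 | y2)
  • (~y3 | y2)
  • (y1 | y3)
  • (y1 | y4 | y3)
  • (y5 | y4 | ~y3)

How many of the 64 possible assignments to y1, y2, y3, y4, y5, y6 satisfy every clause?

2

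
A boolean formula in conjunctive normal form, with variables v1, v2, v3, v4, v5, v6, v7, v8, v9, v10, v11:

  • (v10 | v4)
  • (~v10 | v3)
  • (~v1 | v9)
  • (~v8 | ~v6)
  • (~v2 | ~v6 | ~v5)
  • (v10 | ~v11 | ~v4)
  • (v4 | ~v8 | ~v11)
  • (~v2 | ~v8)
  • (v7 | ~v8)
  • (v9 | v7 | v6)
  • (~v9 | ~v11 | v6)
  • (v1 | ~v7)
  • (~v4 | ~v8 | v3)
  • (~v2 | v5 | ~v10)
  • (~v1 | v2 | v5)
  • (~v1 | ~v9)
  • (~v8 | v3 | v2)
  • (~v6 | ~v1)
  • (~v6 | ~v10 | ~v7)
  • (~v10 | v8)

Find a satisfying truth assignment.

v1=F, v2=F, v3=F, v4=T, v5=T, v6=T, v7=F, v8=F, v9=F, v10=F, v11=F

Check each clause:
  1. (v4 | v10) — v4 is true.
  2. (v3 | ~v10) — ~v10 is true.
  3. (~v1 | v9) — ~v1 is true.
  4. (~v8 | ~v6) — ~v8 is true.
  5. (~v5 | ~v6 | ~v2) — ~v2 is true.
  6. (~v11 | v10 | ~v4) — ~v11 is true.
  7. (~v11 | v4 | ~v8) — ~v8 is true.
  8. (~v8 | ~v2) — ~v8 is true.
  9. (~v8 | v7) — ~v8 is true.
  10. (v6 | v7 | v9) — v6 is true.
  11. (~v9 | v6 | ~v11) — ~v11 is true.
  12. (v1 | ~v7) — ~v7 is true.
  13. (v3 | ~v4 | ~v8) — ~v8 is true.
  14. (~v10 | ~v2 | v5) — v5 is true.
  15. (v2 | v5 | ~v1) — v5 is true.
  16. (~v1 | ~v9) — ~v1 is true.
  17. (v3 | ~v8 | v2) — ~v8 is true.
  18. (~v1 | ~v6) — ~v1 is true.
  19. (~v10 | ~v6 | ~v7) — ~v7 is true.
  20. (~v10 | v8) — ~v10 is true.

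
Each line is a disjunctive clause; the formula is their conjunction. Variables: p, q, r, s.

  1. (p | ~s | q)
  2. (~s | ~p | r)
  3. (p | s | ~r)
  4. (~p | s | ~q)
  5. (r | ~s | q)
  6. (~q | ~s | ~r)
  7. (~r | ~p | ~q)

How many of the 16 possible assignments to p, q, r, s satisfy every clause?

Satisfying assignments:
  p=0 q=0 r=0 s=0
  p=0 q=1 r=0 s=0
  p=0 q=1 r=0 s=1
  p=1 q=0 r=0 s=0
  p=1 q=0 r=1 s=0
  p=1 q=0 r=1 s=1
Count: 6.

6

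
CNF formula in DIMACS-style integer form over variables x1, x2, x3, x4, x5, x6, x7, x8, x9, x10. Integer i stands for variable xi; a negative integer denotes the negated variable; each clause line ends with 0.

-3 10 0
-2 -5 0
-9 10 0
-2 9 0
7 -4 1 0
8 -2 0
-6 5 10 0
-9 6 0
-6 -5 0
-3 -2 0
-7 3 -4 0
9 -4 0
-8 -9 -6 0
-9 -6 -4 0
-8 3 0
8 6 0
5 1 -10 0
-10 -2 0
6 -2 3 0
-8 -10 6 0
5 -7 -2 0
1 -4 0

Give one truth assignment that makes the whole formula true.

x1 occurs only positively in the remaining clauses — set x1 = True.
Pure literal: x2 appears only negated; assign x2 = False.
Set x3 = True and propagate.
  then x10 is forced to True.
Branch on x4: take x4 = False.
Branch on x5: take x5 = False.
The remaining clauses are satisfied by x6 = True, x7 = True, x8 = False, x9 = False.
Every clause has at least one true literal under this assignment.

x1=T, x2=F, x3=T, x4=F, x5=F, x6=T, x7=T, x8=F, x9=F, x10=T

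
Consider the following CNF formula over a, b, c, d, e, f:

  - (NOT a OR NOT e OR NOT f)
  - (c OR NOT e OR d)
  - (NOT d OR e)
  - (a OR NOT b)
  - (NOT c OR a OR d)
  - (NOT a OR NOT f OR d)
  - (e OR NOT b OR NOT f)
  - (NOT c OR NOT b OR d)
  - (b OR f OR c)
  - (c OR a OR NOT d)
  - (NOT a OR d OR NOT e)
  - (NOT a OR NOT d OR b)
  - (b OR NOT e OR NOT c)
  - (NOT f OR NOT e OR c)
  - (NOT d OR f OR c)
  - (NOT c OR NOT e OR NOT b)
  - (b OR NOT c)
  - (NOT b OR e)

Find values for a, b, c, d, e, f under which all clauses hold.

a=0, b=0, c=0, d=0, e=0, f=1

Check each clause:
  1. (NOT e OR NOT a OR NOT f) — NOT e is true.
  2. (c OR NOT e OR d) — NOT e is true.
  3. (e OR NOT d) — NOT d is true.
  4. (NOT b OR a) — NOT b is true.
  5. (NOT c OR a OR d) — NOT c is true.
  6. (NOT a OR NOT f OR d) — NOT a is true.
  7. (NOT b OR e OR NOT f) — NOT b is true.
  8. (NOT b OR d OR NOT c) — NOT c is true.
  9. (c OR b OR f) — f is true.
  10. (a OR c OR NOT d) — NOT d is true.
  11. (NOT a OR NOT e OR d) — NOT e is true.
  12. (b OR NOT d OR NOT a) — NOT d is true.
  13. (NOT c OR NOT e OR b) — NOT e is true.
  14. (c OR NOT f OR NOT e) — NOT e is true.
  15. (NOT d OR c OR f) — NOT d is true.
  16. (NOT c OR NOT e OR NOT b) — NOT e is true.
  17. (b OR NOT c) — NOT c is true.
  18. (NOT b OR e) — NOT b is true.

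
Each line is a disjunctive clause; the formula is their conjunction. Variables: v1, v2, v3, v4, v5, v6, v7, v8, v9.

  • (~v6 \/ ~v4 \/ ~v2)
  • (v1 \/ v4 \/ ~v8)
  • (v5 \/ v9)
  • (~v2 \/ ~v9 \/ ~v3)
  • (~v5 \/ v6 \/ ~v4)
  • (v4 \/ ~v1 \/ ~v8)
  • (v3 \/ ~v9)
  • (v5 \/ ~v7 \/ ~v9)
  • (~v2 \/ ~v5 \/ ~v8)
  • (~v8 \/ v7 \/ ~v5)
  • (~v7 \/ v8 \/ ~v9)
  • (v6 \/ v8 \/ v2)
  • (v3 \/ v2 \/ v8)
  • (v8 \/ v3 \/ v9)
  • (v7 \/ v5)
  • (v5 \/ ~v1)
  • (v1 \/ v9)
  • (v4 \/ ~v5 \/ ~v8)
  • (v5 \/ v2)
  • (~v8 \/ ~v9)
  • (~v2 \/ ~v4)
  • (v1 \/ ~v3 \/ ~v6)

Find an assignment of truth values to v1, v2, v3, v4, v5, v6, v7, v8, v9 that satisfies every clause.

v1=True, v2=False, v3=True, v4=True, v5=True, v6=True, v7=True, v8=True, v9=False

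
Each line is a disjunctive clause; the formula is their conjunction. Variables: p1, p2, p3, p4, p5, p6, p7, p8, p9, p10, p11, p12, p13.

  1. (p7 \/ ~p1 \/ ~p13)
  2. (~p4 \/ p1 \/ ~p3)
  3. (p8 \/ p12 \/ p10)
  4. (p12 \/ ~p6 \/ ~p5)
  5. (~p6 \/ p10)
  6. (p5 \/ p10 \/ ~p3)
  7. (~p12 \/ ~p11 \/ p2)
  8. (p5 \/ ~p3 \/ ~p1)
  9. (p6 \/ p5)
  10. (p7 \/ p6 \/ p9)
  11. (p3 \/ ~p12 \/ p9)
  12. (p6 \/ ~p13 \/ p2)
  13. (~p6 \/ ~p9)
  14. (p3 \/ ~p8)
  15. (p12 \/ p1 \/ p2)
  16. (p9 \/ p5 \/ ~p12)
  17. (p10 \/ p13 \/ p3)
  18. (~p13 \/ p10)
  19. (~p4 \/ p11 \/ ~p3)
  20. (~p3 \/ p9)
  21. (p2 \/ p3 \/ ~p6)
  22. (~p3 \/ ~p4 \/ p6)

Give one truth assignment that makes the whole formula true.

p1=False, p2=True, p3=True, p4=False, p5=True, p6=False, p7=True, p8=False, p9=True, p10=True, p11=False, p12=True, p13=True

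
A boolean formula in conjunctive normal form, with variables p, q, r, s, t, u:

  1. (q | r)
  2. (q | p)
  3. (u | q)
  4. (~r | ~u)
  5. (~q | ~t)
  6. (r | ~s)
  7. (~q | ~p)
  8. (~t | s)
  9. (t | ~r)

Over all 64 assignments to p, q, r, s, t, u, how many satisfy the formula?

2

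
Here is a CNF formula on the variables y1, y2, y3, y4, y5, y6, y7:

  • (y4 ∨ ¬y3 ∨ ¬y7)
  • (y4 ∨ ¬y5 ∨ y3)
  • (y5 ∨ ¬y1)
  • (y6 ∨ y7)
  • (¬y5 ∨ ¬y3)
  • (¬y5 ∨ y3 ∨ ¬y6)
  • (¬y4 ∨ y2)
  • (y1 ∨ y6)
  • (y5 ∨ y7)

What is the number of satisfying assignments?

The models are:
  y1=0 y2=0 y3=0 y4=0 y5=0 y6=1 y7=1
  y1=0 y2=1 y3=0 y4=0 y5=0 y6=1 y7=1
  y1=0 y2=1 y3=0 y4=1 y5=0 y6=1 y7=1
  y1=0 y2=1 y3=1 y4=1 y5=0 y6=1 y7=1
  y1=1 y2=1 y3=0 y4=1 y5=1 y6=0 y7=1
That's 5 in total.

5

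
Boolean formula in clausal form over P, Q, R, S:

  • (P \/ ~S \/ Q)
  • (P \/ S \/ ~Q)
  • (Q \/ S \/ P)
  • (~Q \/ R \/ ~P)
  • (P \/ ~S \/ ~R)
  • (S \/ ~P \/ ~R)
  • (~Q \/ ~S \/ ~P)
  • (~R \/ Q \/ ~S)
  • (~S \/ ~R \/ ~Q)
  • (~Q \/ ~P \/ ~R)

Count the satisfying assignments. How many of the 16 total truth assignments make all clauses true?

3

The models are:
  P=F Q=T R=F S=T
  P=T Q=F R=F S=F
  P=T Q=F R=F S=T
That's 3 in total.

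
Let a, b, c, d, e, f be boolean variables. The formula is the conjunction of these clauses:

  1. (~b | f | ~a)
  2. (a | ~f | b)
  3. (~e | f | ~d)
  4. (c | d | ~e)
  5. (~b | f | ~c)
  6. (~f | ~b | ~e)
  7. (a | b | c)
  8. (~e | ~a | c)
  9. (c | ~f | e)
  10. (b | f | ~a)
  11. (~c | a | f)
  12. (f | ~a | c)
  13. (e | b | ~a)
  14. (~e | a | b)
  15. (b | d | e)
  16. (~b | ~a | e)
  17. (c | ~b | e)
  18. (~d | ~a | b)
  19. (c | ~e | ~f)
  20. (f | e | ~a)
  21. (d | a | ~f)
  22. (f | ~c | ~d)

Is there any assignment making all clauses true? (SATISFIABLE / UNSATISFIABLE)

Try a = False.
Try b = True.
For the remaining variables, c = True, d = True, e = False, f = True works.
So a = 0, b = 1, c = 1, d = 1, e = 0, f = 1 is a satisfying assignment.

SATISFIABLE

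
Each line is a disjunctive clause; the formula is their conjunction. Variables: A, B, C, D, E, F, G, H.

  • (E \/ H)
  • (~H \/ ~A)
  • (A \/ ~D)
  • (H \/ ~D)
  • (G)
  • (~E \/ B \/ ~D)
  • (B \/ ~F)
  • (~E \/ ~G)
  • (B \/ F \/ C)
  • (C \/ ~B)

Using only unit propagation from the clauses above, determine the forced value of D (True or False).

False

Unit clause (G) sets G = True.
In (~E \/ ~G), ~G is now false; ~E must hold, so E = False.
From (H \/ E) and E = False: H = True.
From (~H \/ ~A) and H = True: A = False.
In (~D \/ A), A is now false; ~D must hold, so D = False.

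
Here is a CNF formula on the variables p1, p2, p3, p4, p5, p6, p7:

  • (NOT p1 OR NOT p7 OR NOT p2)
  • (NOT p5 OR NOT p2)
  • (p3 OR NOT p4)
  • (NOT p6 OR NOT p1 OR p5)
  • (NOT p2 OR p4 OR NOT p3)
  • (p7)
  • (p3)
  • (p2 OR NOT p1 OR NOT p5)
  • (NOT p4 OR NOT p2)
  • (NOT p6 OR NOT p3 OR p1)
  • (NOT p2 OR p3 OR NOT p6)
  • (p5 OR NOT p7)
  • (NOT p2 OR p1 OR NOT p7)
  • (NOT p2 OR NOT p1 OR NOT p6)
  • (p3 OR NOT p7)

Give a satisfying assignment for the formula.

p1=0, p2=0, p3=1, p4=1, p5=1, p6=0, p7=1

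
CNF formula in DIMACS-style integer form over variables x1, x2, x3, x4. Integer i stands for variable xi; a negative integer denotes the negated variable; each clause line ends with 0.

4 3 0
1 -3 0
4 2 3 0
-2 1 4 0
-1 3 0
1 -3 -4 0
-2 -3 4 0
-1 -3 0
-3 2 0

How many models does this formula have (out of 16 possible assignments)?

The models are:
  x1=F x2=F x3=F x4=T
  x1=F x2=T x3=F x4=T
Count: 2.

2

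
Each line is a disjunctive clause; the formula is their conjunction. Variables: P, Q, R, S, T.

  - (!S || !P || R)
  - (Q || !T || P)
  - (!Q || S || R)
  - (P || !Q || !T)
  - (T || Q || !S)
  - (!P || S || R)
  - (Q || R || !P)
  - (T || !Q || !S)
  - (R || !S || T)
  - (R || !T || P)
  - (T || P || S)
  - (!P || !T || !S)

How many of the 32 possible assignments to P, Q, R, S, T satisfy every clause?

4

Satisfying assignments:
  P=T Q=F R=T S=F T=F
  P=T Q=F R=T S=F T=T
  P=T Q=T R=T S=F T=F
  P=T Q=T R=T S=F T=T
Count: 4.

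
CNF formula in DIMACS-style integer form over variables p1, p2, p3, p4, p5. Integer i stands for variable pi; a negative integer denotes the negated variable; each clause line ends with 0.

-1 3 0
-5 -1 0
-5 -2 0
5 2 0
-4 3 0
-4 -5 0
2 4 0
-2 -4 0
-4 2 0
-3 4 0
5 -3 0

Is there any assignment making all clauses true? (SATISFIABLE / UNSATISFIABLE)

SATISFIABLE

p1 occurs only negated in the remaining clauses — set p1 = False.
Try p2 = True.
  then p5 is forced to False.
  then p4 is forced to False.
  then p3 is forced to False.
Every clause has at least one true literal under this assignment.
So p1 = F, p2 = T, p3 = F, p4 = F, p5 = F is a satisfying assignment.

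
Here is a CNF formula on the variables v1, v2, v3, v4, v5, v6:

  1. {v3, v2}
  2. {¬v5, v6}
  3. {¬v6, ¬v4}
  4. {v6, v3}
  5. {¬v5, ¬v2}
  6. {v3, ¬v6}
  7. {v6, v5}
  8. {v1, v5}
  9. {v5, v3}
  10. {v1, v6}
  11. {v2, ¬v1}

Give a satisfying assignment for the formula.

v1=F  v2=F  v3=T  v4=F  v5=T  v6=T

v3 occurs only positively in the remaining clauses — set v3 = True.
v4 occurs only negated in the remaining clauses — set v4 = False.
Set v1 = False and propagate.
  then v5 is forced to True.
  then v6 is forced to True.
  then v2 is forced to False.
Every clause has at least one true literal under this assignment.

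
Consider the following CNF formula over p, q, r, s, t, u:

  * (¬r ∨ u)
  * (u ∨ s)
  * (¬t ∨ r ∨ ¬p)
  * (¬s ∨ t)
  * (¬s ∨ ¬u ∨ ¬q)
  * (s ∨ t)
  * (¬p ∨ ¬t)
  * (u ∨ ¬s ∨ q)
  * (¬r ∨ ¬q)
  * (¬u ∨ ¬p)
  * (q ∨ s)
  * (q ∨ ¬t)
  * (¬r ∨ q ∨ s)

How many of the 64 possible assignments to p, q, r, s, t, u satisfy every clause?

2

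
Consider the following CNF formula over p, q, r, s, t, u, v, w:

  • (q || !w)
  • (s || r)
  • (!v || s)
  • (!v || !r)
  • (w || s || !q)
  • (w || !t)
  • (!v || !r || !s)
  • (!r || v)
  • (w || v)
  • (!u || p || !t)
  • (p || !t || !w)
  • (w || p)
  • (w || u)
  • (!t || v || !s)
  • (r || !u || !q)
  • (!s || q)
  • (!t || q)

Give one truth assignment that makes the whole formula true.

p=T, q=T, r=F, s=T, t=F, u=F, v=F, w=T

Check each clause:
  1. (q || !w) — q is true.
  2. (r || s) — s is true.
  3. (s || !v) — !v is true.
  4. (!r || !v) — !v is true.
  5. (!q || s || w) — w is true.
  6. (w || !t) — w is true.
  7. (!s || !r || !v) — !v is true.
  8. (v || !r) — !r is true.
  9. (v || w) — w is true.
  10. (!u || !t || p) — p is true.
  11. (!w || !t || p) — p is true.
  12. (p || w) — w is true.
  13. (w || u) — w is true.
  14. (v || !s || !t) — !t is true.
  15. (!q || r || !u) — !u is true.
  16. (!s || q) — q is true.
  17. (!t || q) — q is true.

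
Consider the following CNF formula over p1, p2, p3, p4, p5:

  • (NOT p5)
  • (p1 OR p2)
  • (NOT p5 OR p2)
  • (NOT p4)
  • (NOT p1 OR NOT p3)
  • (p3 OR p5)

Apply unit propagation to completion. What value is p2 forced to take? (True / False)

(NOT p5) stands alone — p5 = False.
(NOT p4) is a unit clause: p4 = False.
In (p5 OR p3), p5 is now false; p3 must hold, so p3 = True.
(NOT p1 OR NOT p3) with p3 = True leaves only NOT p1, so p1 = False.
(p1 OR p2): since p1 = False, the clause reduces to (p2). p2 = True.

True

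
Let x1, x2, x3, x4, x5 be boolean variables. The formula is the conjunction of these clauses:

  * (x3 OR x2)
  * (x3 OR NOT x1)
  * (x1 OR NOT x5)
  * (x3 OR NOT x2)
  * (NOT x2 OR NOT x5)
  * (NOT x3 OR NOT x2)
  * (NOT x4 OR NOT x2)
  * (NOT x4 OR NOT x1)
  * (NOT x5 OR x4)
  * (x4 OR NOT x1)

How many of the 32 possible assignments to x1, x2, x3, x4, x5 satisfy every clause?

2

The models are:
  x1=0 x2=0 x3=1 x4=0 x5=0
  x1=0 x2=0 x3=1 x4=1 x5=0
That's 2 in total.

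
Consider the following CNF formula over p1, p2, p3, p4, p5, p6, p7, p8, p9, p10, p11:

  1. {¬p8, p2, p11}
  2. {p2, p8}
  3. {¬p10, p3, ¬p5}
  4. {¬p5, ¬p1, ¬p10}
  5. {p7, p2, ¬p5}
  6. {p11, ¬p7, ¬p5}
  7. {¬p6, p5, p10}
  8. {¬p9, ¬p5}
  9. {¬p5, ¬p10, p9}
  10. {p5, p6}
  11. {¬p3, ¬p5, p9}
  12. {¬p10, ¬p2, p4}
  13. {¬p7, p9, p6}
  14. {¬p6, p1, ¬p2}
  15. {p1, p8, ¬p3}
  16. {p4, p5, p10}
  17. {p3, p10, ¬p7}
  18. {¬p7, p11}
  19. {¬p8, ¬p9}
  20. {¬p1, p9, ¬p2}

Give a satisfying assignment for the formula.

p1=T  p2=F  p3=F  p4=T  p5=F  p6=T  p7=T  p8=T  p9=F  p10=T  p11=T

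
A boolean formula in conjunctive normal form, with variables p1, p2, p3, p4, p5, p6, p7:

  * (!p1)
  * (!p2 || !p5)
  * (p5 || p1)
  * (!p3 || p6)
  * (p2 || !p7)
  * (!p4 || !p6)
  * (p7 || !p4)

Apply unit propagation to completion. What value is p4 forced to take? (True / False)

False

(!p1) is a unit clause: p1 = False.
From (p5 || p1) and p1 = False: p5 = True.
(!p5 || !p2) with p5 = True leaves only !p2, so p2 = False.
(!p7 || p2) with p2 = False leaves only !p7, so p7 = False.
In (!p4 || p7), p7 is now false; !p4 must hold, so p4 = False.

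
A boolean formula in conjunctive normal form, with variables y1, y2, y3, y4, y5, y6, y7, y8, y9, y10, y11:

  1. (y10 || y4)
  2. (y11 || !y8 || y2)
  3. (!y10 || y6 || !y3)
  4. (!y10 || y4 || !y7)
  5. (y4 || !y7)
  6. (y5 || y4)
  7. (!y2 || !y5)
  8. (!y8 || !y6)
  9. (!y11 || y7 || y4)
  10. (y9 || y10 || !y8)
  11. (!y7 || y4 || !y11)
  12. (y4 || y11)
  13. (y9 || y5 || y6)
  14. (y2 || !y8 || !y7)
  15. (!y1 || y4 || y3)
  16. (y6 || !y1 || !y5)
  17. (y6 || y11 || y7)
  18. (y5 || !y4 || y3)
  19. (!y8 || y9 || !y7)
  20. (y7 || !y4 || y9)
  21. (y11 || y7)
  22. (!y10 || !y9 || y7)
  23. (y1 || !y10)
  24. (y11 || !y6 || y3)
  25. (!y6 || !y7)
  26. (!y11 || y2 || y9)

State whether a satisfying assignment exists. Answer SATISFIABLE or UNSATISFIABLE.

SATISFIABLE

y8 occurs only negated in the remaining clauses — set y8 = False.
Set y1 = False and propagate.
  then y10 is forced to False.
  then y4 is forced to True.
For the remaining variables, y2 = False, y3 = True, y5 = False, y6 = False, y7 = True, y9 = True, y11 = False works.
So y1=F, y2=F, y3=T, y4=T, y5=F, y6=F, y7=T, y8=F, y9=T, y10=F, y11=F is a satisfying assignment.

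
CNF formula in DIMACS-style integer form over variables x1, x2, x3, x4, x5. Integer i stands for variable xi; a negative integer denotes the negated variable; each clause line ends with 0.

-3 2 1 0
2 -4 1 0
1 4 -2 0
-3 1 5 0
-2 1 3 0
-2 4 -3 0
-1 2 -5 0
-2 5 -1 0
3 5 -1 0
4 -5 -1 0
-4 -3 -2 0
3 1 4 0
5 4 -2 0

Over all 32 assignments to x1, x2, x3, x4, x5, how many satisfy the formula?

3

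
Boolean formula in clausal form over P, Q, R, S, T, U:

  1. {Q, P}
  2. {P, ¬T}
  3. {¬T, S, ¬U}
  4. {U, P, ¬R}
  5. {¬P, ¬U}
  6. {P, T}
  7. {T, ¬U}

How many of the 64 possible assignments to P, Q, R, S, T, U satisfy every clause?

Case analysis on P and T:
  P=T, T=T: forces U=F; Q, R, S free → 2^3 = 8.
  P=T, T=F: forces U=F; Q, R, S free → 2^3 = 8.
  P=F, T=T: a clause becomes empty — 0.
  P=F, T=F: a clause becomes empty — 0.
Total: 8 + 8 + 0 + 0 = 16.

16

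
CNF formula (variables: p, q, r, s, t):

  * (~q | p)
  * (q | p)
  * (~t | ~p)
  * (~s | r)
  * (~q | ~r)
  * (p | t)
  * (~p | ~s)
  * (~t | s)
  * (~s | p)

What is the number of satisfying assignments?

3

The models are:
  p=T q=F r=F s=F t=F
  p=T q=F r=T s=F t=F
  p=T q=T r=F s=F t=F
Count: 3.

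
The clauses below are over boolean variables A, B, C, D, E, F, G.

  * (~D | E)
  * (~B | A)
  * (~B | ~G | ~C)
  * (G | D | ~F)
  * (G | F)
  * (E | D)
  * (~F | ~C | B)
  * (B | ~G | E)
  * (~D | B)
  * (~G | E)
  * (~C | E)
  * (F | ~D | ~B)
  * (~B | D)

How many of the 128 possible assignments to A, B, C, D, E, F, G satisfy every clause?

9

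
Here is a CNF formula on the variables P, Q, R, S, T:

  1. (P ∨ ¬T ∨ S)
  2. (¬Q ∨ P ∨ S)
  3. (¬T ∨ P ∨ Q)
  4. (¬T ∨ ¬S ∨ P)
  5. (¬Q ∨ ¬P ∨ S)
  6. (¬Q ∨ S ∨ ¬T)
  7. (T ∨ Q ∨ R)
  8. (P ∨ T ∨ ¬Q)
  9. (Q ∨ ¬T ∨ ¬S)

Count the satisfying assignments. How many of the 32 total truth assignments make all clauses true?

10

Split on Q, then T.
  Q=1, T=1: remaining (P,R,S) ∈ {(1,0,1); (1,1,1)} — 2.
  Q=1, T=0: remaining (P,R,S) ∈ {(1,0,1); (1,1,1)} — 2.
  Q=0, T=1: remaining (P,R,S) ∈ {(1,0,0); (1,1,0)} — 2.
  Q=0, T=0: remaining (P,R,S) ∈ {(0,1,0); (0,1,1); (1,1,0); (1,1,1)} — 4.
Total: 2 + 2 + 2 + 4 = 10.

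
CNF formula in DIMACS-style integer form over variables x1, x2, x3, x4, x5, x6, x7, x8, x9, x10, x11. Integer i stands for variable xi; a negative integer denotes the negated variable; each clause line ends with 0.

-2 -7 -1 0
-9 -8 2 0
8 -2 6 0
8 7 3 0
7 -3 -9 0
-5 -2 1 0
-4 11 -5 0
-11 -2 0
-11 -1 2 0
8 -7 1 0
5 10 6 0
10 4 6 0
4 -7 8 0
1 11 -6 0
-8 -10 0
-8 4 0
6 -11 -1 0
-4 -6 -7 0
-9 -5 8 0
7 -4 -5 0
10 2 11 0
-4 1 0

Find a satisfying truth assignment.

x1 = 1, x2 = 0, x3 = 0, x4 = 1, x5 = 0, x6 = 0, x7 = 1, x8 = 0, x9 = 0, x10 = 1, x11 = 0

Check each clause:
  1. (¬x7 ∨ ¬x1 ∨ ¬x2) — ¬x2 is true.
  2. (¬x8 ∨ x2 ∨ ¬x9) — ¬x8 is true.
  3. (¬x2 ∨ x8 ∨ x6) — ¬x2 is true.
  4. (x8 ∨ x7 ∨ x3) — x7 is true.
  5. (¬x3 ∨ ¬x9 ∨ x7) — ¬x9 is true.
  6. (¬x2 ∨ ¬x5 ∨ x1) — x1 is true.
  7. (¬x5 ∨ ¬x4 ∨ x11) — ¬x5 is true.
  8. (¬x2 ∨ ¬x11) — ¬x11 is true.
  9. (¬x1 ∨ ¬x11 ∨ x2) — ¬x11 is true.
  10. (¬x7 ∨ x8 ∨ x1) — x1 is true.
  11. (x10 ∨ x6 ∨ x5) — x10 is true.
  12. (x10 ∨ x6 ∨ x4) — x10 is true.
  13. (x8 ∨ x4 ∨ ¬x7) — x4 is true.
  14. (x11 ∨ ¬x6 ∨ x1) — x1 is true.
  15. (¬x10 ∨ ¬x8) — ¬x8 is true.
  16. (x4 ∨ ¬x8) — ¬x8 is true.
  17. (¬x1 ∨ x6 ∨ ¬x11) — ¬x11 is true.
  18. (¬x6 ∨ ¬x7 ∨ ¬x4) — ¬x6 is true.
  19. (¬x5 ∨ ¬x9 ∨ x8) — ¬x5 is true.
  20. (¬x5 ∨ x7 ∨ ¬x4) — ¬x5 is true.
  21. (x11 ∨ x2 ∨ x10) — x10 is true.
  22. (x1 ∨ ¬x4) — x1 is true.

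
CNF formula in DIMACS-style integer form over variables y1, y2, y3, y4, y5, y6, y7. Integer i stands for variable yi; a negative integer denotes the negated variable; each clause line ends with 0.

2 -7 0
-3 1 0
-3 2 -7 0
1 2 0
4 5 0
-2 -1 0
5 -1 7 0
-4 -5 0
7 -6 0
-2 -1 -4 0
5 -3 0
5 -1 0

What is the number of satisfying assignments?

8

Case analysis on y1 and y2:
  y1=T, y2=T: a clause becomes empty — 0.
  y1=T, y2=F: remaining (y3,y4,y5,y6,y7) ∈ {(F,F,T,F,F); (T,F,T,F,F)} — 2.
  y1=F, y2=T: 6 of the 32 assignments to (y3,y4,y5,y6,y7) work.
  y1=F, y2=F: a clause becomes empty — 0.
Total: 0 + 2 + 6 + 0 = 8.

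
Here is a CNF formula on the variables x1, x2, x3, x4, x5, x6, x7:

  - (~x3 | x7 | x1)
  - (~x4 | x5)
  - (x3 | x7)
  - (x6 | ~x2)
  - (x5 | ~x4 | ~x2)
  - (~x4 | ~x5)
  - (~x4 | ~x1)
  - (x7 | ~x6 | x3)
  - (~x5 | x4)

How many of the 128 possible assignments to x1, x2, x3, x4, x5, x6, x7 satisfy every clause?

Case analysis on x4 and x5:
  x4=1, x5=1: a clause becomes empty — 0.
  x4=1, x5=0: a clause becomes empty — 0.
  x4=0, x5=1: a clause becomes empty — 0.
  x4=0, x5=0: 15 of the 32 assignments to (x1,x2,x3,x6,x7) work.
Total: 0 + 0 + 0 + 15 = 15.

15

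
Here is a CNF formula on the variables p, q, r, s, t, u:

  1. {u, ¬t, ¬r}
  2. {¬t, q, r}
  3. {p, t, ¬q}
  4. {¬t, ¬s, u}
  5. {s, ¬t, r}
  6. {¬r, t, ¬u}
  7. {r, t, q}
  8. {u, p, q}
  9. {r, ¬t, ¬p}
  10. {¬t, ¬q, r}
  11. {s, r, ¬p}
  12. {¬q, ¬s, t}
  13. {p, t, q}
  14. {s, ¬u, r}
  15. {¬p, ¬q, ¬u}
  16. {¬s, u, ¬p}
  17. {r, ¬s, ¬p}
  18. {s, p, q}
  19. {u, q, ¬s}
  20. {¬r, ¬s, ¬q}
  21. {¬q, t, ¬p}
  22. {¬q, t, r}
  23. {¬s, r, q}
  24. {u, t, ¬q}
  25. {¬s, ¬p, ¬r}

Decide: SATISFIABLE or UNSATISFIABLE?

Set p = False and propagate.
Set q = True and propagate.
  then t is forced to True.
  then r is forced to True.
  then u is forced to True.
  then s is forced to False.
Every clause has at least one true literal under this assignment.
So p=F, q=T, r=T, s=F, t=T, u=T is a satisfying assignment.

SATISFIABLE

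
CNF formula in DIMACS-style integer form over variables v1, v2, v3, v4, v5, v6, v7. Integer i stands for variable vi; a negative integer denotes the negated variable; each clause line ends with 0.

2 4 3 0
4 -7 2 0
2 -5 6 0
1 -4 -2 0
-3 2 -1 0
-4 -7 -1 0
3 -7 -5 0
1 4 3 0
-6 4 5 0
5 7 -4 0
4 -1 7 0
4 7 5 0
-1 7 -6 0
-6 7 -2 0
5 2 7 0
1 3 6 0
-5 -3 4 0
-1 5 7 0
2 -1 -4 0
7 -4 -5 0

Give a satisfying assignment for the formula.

v1=F, v2=F, v3=T, v4=T, v5=T, v6=T, v7=T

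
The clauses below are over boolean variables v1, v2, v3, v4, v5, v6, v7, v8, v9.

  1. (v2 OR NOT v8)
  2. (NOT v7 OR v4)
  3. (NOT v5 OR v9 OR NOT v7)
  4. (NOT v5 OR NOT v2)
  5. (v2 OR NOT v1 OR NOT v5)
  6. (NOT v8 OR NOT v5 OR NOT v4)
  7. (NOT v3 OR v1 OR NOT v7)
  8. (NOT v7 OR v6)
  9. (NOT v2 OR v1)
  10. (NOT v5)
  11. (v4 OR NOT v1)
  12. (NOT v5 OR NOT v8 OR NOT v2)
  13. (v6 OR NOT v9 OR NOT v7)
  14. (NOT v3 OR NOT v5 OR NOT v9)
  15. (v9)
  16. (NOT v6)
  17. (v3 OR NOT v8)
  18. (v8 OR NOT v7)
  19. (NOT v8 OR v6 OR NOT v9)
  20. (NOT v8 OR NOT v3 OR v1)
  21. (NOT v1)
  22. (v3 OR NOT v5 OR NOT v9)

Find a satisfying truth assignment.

v1=F, v2=F, v3=F, v4=T, v5=F, v6=F, v7=F, v8=F, v9=T

The clause (NOT v5) is unit: v5 must be False.
The clause (v9) is unit: v9 must be True.
(NOT v6) is a unit clause, so v6 = False.
The clause (NOT v7) is unit: v7 must be False.
The clause (NOT v8) is unit: v8 must be False.
The clause (NOT v1) is unit: v1 must be False.
Unit propagation: (NOT v2) forces v2 = False.
v3, v4 are now unconstrained; take v3 = False, v4 = True.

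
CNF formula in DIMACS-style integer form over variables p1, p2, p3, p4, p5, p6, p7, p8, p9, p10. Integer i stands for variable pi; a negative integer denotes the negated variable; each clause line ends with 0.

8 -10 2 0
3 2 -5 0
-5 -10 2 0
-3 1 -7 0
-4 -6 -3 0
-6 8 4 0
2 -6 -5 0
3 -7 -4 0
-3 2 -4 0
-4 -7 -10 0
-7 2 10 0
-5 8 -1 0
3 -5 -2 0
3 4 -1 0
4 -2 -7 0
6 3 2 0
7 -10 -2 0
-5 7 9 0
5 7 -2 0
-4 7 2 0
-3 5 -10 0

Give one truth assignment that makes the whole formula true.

p1=F, p2=F, p3=F, p4=F, p5=F, p6=T, p7=F, p8=T, p9=T, p10=F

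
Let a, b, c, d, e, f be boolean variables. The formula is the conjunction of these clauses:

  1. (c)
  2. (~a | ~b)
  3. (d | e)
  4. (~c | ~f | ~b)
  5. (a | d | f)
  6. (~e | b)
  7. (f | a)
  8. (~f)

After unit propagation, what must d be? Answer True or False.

True

(c) is a unit clause: c = True.
Unit clause (~f) sets f = False.
In (f | a), f is now false; a must hold, so a = True.
(~b | ~a) with a = True leaves only ~b, so b = False.
(~e | b) with b = False leaves only ~e, so e = False.
(d | e): since e = False, the clause reduces to (d). d = True.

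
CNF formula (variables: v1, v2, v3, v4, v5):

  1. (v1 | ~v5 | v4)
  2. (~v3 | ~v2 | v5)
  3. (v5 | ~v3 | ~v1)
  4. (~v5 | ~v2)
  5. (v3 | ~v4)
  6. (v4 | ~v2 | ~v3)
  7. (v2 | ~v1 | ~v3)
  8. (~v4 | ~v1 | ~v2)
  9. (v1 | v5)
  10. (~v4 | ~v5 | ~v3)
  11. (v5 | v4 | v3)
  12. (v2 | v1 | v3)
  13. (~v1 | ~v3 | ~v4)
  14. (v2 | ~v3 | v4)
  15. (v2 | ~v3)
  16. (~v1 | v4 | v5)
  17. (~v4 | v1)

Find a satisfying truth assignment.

v1 = T, v2 = F, v3 = F, v4 = F, v5 = T

Check each clause:
  1. (v1 | v4 | ~v5) — v1 is true.
  2. (~v3 | ~v2 | v5) — v5 is true.
  3. (v5 | ~v1 | ~v3) — ~v3 is true.
  4. (~v2 | ~v5) — ~v2 is true.
  5. (~v4 | v3) — ~v4 is true.
  6. (~v2 | ~v3 | v4) — ~v3 is true.
  7. (~v1 | ~v3 | v2) — ~v3 is true.
  8. (~v1 | ~v4 | ~v2) — ~v4 is true.
  9. (v1 | v5) — v1 is true.
  10. (~v3 | ~v4 | ~v5) — ~v4 is true.
  11. (v4 | v5 | v3) — v5 is true.
  12. (v3 | v2 | v1) — v1 is true.
  13. (~v4 | ~v1 | ~v3) — ~v4 is true.
  14. (v4 | v2 | ~v3) — ~v3 is true.
  15. (v2 | ~v3) — ~v3 is true.
  16. (v4 | ~v1 | v5) — v5 is true.
  17. (~v4 | v1) — v1 is true.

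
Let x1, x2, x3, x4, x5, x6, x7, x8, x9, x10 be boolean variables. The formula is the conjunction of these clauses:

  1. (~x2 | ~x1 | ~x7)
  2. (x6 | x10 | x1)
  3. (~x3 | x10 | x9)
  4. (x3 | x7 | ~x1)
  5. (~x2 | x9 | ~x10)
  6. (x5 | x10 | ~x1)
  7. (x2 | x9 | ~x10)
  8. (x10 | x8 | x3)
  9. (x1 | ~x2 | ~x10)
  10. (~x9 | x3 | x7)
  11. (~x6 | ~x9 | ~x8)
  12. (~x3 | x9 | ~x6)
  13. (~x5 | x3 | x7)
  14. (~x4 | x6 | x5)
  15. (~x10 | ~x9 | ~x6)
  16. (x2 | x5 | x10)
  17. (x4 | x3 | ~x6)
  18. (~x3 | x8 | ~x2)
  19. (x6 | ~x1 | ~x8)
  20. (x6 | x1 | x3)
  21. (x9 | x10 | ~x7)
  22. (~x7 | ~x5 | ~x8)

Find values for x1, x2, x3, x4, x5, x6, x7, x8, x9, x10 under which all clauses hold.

x1=F, x2=F, x3=T, x4=F, x5=F, x6=F, x7=T, x8=F, x9=T, x10=T

Set x1 = False and propagate.
Try x2 = False.
For the remaining variables, x3 = True, x4 = False, x5 = False, x6 = False, x7 = True, x8 = False, x9 = True, x10 = True works.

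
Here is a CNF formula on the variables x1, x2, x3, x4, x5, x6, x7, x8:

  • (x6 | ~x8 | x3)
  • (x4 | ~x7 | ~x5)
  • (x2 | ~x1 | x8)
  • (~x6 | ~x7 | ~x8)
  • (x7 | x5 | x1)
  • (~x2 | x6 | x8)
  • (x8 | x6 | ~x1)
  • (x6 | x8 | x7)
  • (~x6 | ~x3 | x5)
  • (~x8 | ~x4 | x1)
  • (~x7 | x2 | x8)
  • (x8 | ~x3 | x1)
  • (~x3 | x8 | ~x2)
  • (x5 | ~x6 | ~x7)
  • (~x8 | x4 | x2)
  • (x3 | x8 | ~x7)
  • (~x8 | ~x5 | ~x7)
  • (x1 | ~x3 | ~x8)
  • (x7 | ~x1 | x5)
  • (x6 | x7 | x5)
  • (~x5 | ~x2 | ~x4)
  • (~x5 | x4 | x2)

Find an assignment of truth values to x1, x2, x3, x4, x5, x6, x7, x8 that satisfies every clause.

Set x1 = True and propagate.
Set x2 = False and propagate.
  then x8 is forced to True.
  then x4 is forced to True.
For the remaining variables, x3 = True, x5 = True, x6 = True, x7 = False works.

x1 = 1, x2 = 0, x3 = 1, x4 = 1, x5 = 1, x6 = 1, x7 = 0, x8 = 1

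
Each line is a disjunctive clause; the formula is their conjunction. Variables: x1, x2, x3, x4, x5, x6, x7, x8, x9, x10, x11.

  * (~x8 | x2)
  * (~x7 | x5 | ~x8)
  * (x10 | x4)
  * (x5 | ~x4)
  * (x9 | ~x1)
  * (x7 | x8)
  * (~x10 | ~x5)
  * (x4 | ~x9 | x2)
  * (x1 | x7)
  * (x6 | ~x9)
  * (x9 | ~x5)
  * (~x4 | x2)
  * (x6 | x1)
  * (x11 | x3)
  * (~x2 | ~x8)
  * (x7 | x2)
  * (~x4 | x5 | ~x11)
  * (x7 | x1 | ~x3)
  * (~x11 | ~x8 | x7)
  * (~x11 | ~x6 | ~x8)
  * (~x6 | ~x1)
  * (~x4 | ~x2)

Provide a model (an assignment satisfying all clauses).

x1 = F, x2 = T, x3 = T, x4 = F, x5 = F, x6 = T, x7 = T, x8 = F, x9 = F, x10 = T, x11 = F

Check each clause:
  1. (~x8 | x2) — ~x8 is true.
  2. (~x8 | x5 | ~x7) — ~x8 is true.
  3. (x10 | x4) — x10 is true.
  4. (~x4 | x5) — ~x4 is true.
  5. (x9 | ~x1) — ~x1 is true.
  6. (x8 | x7) — x7 is true.
  7. (~x10 | ~x5) — ~x5 is true.
  8. (~x9 | x4 | x2) — x2 is true.
  9. (x1 | x7) — x7 is true.
  10. (x6 | ~x9) — x6 is true.
  11. (x9 | ~x5) — ~x5 is true.
  12. (x2 | ~x4) — x2 is true.
  13. (x6 | x1) — x6 is true.
  14. (x3 | x11) — x3 is true.
  15. (~x2 | ~x8) — ~x8 is true.
  16. (x2 | x7) — x2 is true.
  17. (~x4 | ~x11 | x5) — ~x4 is true.
  18. (~x3 | x7 | x1) — x7 is true.
  19. (x7 | ~x8 | ~x11) — ~x8 is true.
  20. (~x11 | ~x6 | ~x8) — ~x8 is true.
  21. (~x1 | ~x6) — ~x1 is true.
  22. (~x2 | ~x4) — ~x4 is true.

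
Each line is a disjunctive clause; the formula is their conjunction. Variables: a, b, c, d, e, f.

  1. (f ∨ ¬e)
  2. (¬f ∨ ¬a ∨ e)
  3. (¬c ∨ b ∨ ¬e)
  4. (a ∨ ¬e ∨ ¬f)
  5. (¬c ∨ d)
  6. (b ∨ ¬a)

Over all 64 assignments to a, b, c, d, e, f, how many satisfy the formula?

Split on e, then a.
  e=1, a=1: remaining (b,c,d,f) ∈ {(1,0,0,1); (1,0,1,1); (1,1,1,1)} — 3.
  e=1, a=0: a clause becomes empty — 0.
  e=0, a=1: remaining (b,c,d,f) ∈ {(1,0,0,0); (1,0,1,0); (1,1,1,0)} — 3.
  e=0, a=0: b, f free; 3 ways for (c,d) × 2^2 = 12.
Total: 3 + 0 + 3 + 12 = 18.

18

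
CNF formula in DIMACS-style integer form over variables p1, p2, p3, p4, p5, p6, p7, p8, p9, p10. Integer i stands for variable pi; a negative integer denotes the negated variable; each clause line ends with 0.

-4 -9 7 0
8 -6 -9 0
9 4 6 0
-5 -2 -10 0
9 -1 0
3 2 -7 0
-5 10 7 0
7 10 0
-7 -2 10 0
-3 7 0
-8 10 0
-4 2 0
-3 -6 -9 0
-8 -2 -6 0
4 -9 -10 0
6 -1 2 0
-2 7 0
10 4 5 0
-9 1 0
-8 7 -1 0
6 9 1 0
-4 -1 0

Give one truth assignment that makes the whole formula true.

Try p1 = False.
  then p9 is forced to False.
  then p6 is forced to True.
Set p2 = False and propagate.
  then p4 is forced to False.
The remaining clauses are satisfied by p3 = True, p5 = False, p7 = True, p8 = False, p10 = True.

p1=0  p2=0  p3=1  p4=0  p5=0  p6=1  p7=1  p8=0  p9=0  p10=1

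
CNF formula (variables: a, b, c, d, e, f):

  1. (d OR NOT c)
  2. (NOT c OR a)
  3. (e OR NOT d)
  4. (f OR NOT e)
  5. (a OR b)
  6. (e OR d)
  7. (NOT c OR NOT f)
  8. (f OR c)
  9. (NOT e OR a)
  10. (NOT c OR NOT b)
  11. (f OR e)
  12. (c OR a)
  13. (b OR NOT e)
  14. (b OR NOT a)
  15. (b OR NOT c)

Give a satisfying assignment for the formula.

Branch on a: take a = True.
  then b is forced to True.
  then c is forced to False.
  then f is forced to True.
Set d = False and propagate.
  then e is forced to True.

a = True, b = True, c = False, d = False, e = True, f = True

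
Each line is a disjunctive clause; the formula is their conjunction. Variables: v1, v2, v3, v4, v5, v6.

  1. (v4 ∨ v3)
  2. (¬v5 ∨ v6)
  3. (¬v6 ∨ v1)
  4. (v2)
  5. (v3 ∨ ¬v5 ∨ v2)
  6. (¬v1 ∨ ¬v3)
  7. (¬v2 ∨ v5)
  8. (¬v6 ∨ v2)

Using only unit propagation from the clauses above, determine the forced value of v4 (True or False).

Unit clause (v2) sets v2 = True.
(¬v2 ∨ v5) with v2 = True leaves only v5, so v5 = True.
(¬v5 ∨ v6): since v5 = True, the clause reduces to (v6). v6 = True.
In (v1 ∨ ¬v6), ¬v6 is now false; v1 must hold, so v1 = True.
(¬v3 ∨ ¬v1) with v1 = True leaves only ¬v3, so v3 = False.
(v4 ∨ v3) with v3 = False leaves only v4, so v4 = True.

True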